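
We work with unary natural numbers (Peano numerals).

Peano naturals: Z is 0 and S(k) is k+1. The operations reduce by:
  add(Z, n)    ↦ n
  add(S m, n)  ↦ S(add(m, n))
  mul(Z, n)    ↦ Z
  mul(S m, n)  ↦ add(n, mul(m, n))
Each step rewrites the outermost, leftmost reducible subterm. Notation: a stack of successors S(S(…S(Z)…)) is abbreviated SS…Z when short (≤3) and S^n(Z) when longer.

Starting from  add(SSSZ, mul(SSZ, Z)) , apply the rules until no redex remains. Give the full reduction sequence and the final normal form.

Answer: normal form = SSSZ  (in 9 steps)

Working:
  start: add(SSSZ, mul(SSZ, Z))
  →1  S(add(SSZ, mul(SSZ, Z)))
  →2  S(S(add(SZ, mul(SSZ, Z))))
  →3  S(S(S(add(Z, mul(SSZ, Z)))))
  →4  S(S(S(mul(SSZ, Z))))
  →5  S(S(S(add(Z, mul(SZ, Z)))))
  →6  S(S(S(mul(SZ, Z))))
  →7  S(S(S(add(Z, mul(Z, Z)))))
  →8  S(S(S(mul(Z, Z))))
  →9  SSSZ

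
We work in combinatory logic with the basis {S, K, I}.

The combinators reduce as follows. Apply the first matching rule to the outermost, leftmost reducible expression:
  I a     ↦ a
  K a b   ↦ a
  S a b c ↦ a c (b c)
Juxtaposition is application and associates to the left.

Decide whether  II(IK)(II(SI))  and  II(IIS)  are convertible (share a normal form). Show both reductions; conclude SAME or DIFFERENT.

Answer: DIFFERENT — A ⇓ K(SI), B ⇓ S

Reduction:
Term A:
  start: II(IK)(II(SI))
  step 1: I(IK)(II(SI))
  step 2: IK(II(SI))
  step 3: K(II(SI))
  step 4: K(I(SI))
  step 5: K(SI)

Term B:
  start: II(IIS)
  step 1: I(IIS)
  step 2: IIS
  step 3: IS
  step 4: S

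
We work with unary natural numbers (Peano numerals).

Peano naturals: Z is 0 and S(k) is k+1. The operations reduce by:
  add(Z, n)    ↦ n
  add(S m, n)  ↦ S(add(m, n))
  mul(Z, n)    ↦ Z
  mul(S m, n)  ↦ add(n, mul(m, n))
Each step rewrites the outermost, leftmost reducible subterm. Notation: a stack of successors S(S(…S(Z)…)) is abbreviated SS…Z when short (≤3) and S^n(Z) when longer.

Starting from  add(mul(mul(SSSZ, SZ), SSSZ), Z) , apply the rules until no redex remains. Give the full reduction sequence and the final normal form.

Answer: normal form = S^9(Z)  (in 36 steps)

Reduction:
  start: add(mul(mul(SSSZ, SZ), SSSZ), Z)
  [1] add(mul(add(SZ, mul(SSZ, SZ)), SSSZ), Z)
  [2] add(mul(S(add(Z, mul(SSZ, SZ))), SSSZ), Z)
  [3] add(add(SSSZ, mul(add(Z, mul(SSZ, SZ)), SSSZ)), Z)
  [4] add(S(add(SSZ, mul(add(Z, mul(SSZ, SZ)), SSSZ))), Z)
  [5] S(add(add(SSZ, mul(add(Z, mul(SSZ, SZ)), SSSZ)), Z))
  [6] S(add(S(add(SZ, mul(add(Z, mul(SSZ, SZ)), SSSZ))), Z))
  [7] S(S(add(add(SZ, mul(add(Z, mul(SSZ, SZ)), SSSZ)), Z)))
  [8] S(S(add(S(add(Z, mul(add(Z, mul(SSZ, SZ)), SSSZ))), Z)))
  [9] S(S(S(add(add(Z, mul(add(Z, mul(SSZ, SZ)), SSSZ)), Z))))
  [10] S(S(S(add(mul(add(Z, mul(SSZ, SZ)), SSSZ), Z))))
  [11] S(S(S(add(mul(mul(SSZ, SZ), SSSZ), Z))))
  [12] S(S(S(add(mul(add(SZ, mul(SZ, SZ)), SSSZ), Z))))
  [13] S(S(S(add(mul(S(add(Z, mul(SZ, SZ))), SSSZ), Z))))
  [14] S(S(S(add(add(SSSZ, mul(add(Z, mul(SZ, SZ)), SSSZ)), Z))))
  [15] S(S(S(add(S(add(SSZ, mul(add(Z, mul(SZ, SZ)), SSSZ))), Z))))
  [16] S(S(S(S(add(add(SSZ, mul(add(Z, mul(SZ, SZ)), SSSZ)), Z)))))
  [17] S(S(S(S(add(S(add(SZ, mul(add(Z, mul(SZ, SZ)), SSSZ))), Z)))))
  [18] S(S(S(S(S(add(add(SZ, mul(add(Z, mul(SZ, SZ)), SSSZ)), Z))))))
  [19] S(S(S(S(S(add(S(add(Z, mul(add(Z, mul(SZ, SZ)), SSSZ))), Z))))))
  [20] S(S(S(S(S(S(add(add(Z, mul(add(Z, mul(SZ, SZ)), SSSZ)), Z)))))))
  [21] S(S(S(S(S(S(add(mul(add(Z, mul(SZ, SZ)), SSSZ), Z)))))))
  [22] S(S(S(S(S(S(add(mul(mul(SZ, SZ), SSSZ), Z)))))))
  [23] S(S(S(S(S(S(add(mul(add(SZ, mul(Z, SZ)), SSSZ), Z)))))))
  [24] S(S(S(S(S(S(add(mul(S(add(Z, mul(Z, SZ))), SSSZ), Z)))))))
  [25] S(S(S(S(S(S(add(add(SSSZ, mul(add(Z, mul(Z, SZ)), SSSZ)), Z)))))))
  [26] S(S(S(S(S(S(add(S(add(SSZ, mul(add(Z, mul(Z, SZ)), SSSZ))), Z)))))))
  [27] S(S(S(S(S(S(S(add(add(SSZ, mul(add(Z, mul(Z, SZ)), SSSZ)), Z))))))))
  [28] S(S(S(S(S(S(S(add(S(add(SZ, mul(add(Z, mul(Z, SZ)), SSSZ))), Z))))))))
  [29] S(S(S(S(S(S(S(S(add(add(SZ, mul(add(Z, mul(Z, SZ)), SSSZ)), Z)))))))))
  [30] S(S(S(S(S(S(S(S(add(S(add(Z, mul(add(Z, mul(Z, SZ)), SSSZ))), Z)))))))))
  [31] S(S(S(S(S(S(S(S(S(add(add(Z, mul(add(Z, mul(Z, SZ)), SSSZ)), Z))))))))))
  [32] S(S(S(S(S(S(S(S(S(add(mul(add(Z, mul(Z, SZ)), SSSZ), Z))))))))))
  [33] S(S(S(S(S(S(S(S(S(add(mul(mul(Z, SZ), SSSZ), Z))))))))))
  [34] S(S(S(S(S(S(S(S(S(add(mul(Z, SSSZ), Z))))))))))
  [35] S(S(S(S(S(S(S(S(S(add(Z, Z))))))))))
  [36] S^9(Z)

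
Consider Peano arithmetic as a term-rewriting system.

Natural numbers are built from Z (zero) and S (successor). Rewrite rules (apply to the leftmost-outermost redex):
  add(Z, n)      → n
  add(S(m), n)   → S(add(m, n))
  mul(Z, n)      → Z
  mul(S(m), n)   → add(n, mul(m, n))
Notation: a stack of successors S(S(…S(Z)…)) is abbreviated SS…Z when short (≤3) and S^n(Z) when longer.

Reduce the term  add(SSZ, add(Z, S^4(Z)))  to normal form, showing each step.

  start: add(SSZ, add(Z, S^4(Z)))
  step 1: S(add(SZ, add(Z, S^4(Z))))
  step 2: S(S(add(Z, add(Z, S^4(Z)))))
  step 3: S(S(add(Z, S^4(Z))))
  step 4: S^6(Z)

Answer: normal form = S^6(Z)  (in 4 steps)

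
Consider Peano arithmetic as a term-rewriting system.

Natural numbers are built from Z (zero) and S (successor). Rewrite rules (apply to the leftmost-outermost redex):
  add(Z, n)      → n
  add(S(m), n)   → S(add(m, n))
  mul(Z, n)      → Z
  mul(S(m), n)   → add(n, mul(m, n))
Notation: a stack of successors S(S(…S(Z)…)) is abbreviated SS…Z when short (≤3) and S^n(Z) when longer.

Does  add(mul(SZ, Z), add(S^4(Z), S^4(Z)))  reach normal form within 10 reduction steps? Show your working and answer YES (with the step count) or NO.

  start: add(mul(SZ, Z), add(S^4(Z), S^4(Z)))
  →1  add(add(Z, mul(Z, Z)), add(S^4(Z), S^4(Z)))
  →2  add(mul(Z, Z), add(S^4(Z), S^4(Z)))
  →3  add(Z, add(S^4(Z), S^4(Z)))
  →4  add(S^4(Z), S^4(Z))
  →5  S(add(SSSZ, S^4(Z)))
  →6  S(S(add(SSZ, S^4(Z))))
  →7  S(S(S(add(SZ, S^4(Z)))))
  →8  S(S(S(S(add(Z, S^4(Z))))))
  →9  S^8(Z)

Answer: YES — reaches normal form S^8(Z) in 9 ≤ 10 steps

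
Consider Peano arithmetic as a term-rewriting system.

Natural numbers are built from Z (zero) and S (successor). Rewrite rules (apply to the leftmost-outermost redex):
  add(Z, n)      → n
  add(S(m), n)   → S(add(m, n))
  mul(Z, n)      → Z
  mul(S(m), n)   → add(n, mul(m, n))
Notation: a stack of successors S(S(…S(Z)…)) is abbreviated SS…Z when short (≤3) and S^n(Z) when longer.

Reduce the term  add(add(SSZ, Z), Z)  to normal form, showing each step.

  start: add(add(SSZ, Z), Z)
  →1  add(S(add(SZ, Z)), Z)
  →2  S(add(add(SZ, Z), Z))
  →3  S(add(S(add(Z, Z)), Z))
  →4  S(S(add(add(Z, Z), Z)))
  →5  S(S(add(Z, Z)))
  →6  SSZ

Answer: normal form = SSZ  (in 6 steps)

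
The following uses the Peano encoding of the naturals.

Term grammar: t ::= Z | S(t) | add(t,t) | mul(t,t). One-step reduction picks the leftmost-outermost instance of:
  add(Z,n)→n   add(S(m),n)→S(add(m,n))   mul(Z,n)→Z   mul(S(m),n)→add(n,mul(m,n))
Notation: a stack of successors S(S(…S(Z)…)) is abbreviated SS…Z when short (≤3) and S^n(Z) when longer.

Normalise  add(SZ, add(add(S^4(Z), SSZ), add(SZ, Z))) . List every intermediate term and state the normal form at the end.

  start: add(SZ, add(add(S^4(Z), SSZ), add(SZ, Z)))
  [1] S(add(Z, add(add(S^4(Z), SSZ), add(SZ, Z))))
  [2] S(add(add(S^4(Z), SSZ), add(SZ, Z)))
  [3] S(add(S(add(SSSZ, SSZ)), add(SZ, Z)))
  [4] S(S(add(add(SSSZ, SSZ), add(SZ, Z))))
  [5] S(S(add(S(add(SSZ, SSZ)), add(SZ, Z))))
  [6] S(S(S(add(add(SSZ, SSZ), add(SZ, Z)))))
  [7] S(S(S(add(S(add(SZ, SSZ)), add(SZ, Z)))))
  [8] S(S(S(S(add(add(SZ, SSZ), add(SZ, Z))))))
  [9] S(S(S(S(add(S(add(Z, SSZ)), add(SZ, Z))))))
  [10] S(S(S(S(S(add(add(Z, SSZ), add(SZ, Z)))))))
  [11] S(S(S(S(S(add(SSZ, add(SZ, Z)))))))
  [12] S(S(S(S(S(S(add(SZ, add(SZ, Z))))))))
  [13] S(S(S(S(S(S(S(add(Z, add(SZ, Z)))))))))
  [14] S(S(S(S(S(S(S(add(SZ, Z))))))))
  [15] S(S(S(S(S(S(S(S(add(Z, Z)))))))))
  [16] S^8(Z)

Answer: normal form = S^8(Z)  (in 16 steps)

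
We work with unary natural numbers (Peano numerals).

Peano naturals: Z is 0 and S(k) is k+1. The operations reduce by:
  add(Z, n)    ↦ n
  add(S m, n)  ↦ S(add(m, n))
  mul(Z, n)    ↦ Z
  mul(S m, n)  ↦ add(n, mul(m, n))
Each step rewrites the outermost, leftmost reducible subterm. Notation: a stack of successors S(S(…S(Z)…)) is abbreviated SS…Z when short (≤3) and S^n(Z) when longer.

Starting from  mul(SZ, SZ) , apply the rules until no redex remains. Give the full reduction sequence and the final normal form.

Answer: normal form = SZ  (in 4 steps)

Working:
  start: mul(SZ, SZ)
  →1  add(SZ, mul(Z, SZ))
  →2  S(add(Z, mul(Z, SZ)))
  →3  S(mul(Z, SZ))
  →4  SZ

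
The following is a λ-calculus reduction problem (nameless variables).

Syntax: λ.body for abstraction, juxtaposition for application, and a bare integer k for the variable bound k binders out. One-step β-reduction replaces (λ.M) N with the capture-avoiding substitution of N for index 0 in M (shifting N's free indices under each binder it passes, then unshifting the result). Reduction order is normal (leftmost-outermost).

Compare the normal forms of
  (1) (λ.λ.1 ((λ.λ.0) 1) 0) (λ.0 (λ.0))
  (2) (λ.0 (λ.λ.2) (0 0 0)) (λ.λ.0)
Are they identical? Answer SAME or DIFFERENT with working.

Answer: DIFFERENT — A ⇓ λ.0, B ⇓ λ.λ.0

Derivation:
Term A:
  start: (λ.λ.1 ((λ.λ.0) 1) 0) (λ.0 (λ.0))
  [1] λ.(λ.0 (λ.0)) ((λ.λ.0) (λ.0 (λ.0))) 0
  [2] λ.(λ.λ.0) (λ.0 (λ.0)) (λ.0) 0
  [3] λ.(λ.0) (λ.0) 0
  [4] λ.(λ.0) 0
  [5] λ.0

Term B:
  start: (λ.0 (λ.λ.2) (0 0 0)) (λ.λ.0)
  [1] (λ.λ.0) (λ.λ.λ.λ.0) ((λ.λ.0) (λ.λ.0) (λ.λ.0))
  [2] (λ.0) ((λ.λ.0) (λ.λ.0) (λ.λ.0))
  [3] (λ.λ.0) (λ.λ.0) (λ.λ.0)
  [4] (λ.0) (λ.λ.0)
  [5] λ.λ.0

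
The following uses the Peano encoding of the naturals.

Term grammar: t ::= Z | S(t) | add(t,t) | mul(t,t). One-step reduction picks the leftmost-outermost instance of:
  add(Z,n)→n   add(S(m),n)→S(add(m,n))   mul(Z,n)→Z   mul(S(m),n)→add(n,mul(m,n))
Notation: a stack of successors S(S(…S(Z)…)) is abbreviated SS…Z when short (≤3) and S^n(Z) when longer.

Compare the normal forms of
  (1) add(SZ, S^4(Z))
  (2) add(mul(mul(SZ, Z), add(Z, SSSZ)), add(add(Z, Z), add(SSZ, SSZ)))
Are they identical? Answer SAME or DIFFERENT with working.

Answer: DIFFERENT — A ⇓ S^5(Z), B ⇓ S^4(Z)

Working:
Term A:
  start: add(SZ, S^4(Z))
  step 1: S(add(Z, S^4(Z)))
  step 2: S^5(Z)

Term B:
  start: add(mul(mul(SZ, Z), add(Z, SSSZ)), add(add(Z, Z), add(SSZ, SSZ)))
  step 1: add(mul(add(Z, mul(Z, Z)), add(Z, SSSZ)), add(add(Z, Z), add(SSZ, SSZ)))
  step 2: add(mul(mul(Z, Z), add(Z, SSSZ)), add(add(Z, Z), add(SSZ, SSZ)))
  step 3: add(mul(Z, add(Z, SSSZ)), add(add(Z, Z), add(SSZ, SSZ)))
  step 4: add(Z, add(add(Z, Z), add(SSZ, SSZ)))
  step 5: add(add(Z, Z), add(SSZ, SSZ))
  step 6: add(Z, add(SSZ, SSZ))
  step 7: add(SSZ, SSZ)
  step 8: S(add(SZ, SSZ))
  step 9: S(S(add(Z, SSZ)))
  step 10: S^4(Z)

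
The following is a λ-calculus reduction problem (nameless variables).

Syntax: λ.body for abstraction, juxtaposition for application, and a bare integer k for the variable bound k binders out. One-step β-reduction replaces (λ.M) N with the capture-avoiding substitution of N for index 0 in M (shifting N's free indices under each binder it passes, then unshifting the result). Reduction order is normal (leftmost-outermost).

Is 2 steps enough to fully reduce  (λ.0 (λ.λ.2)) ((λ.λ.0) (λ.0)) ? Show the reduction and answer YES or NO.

Answer: NO — after 2 steps the term is (λ.0) (λ.λ.(λ.λ.0) (λ.0)), not yet normal

Reduction:
  start: (λ.0 (λ.λ.2)) ((λ.λ.0) (λ.0))
  →1  (λ.λ.0) (λ.0) (λ.λ.(λ.λ.0) (λ.0))
  →2  (λ.0) (λ.λ.(λ.λ.0) (λ.0))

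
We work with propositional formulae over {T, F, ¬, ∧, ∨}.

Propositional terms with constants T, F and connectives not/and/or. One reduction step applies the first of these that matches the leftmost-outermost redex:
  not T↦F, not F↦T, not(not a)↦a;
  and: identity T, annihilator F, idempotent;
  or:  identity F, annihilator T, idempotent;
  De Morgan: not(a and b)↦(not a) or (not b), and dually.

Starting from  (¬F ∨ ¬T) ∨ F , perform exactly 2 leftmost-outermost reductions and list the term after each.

  start: (¬F ∨ ¬T) ∨ F
  step 1: ¬F ∨ ¬T
  step 2: T ∨ ¬T

Answer: after 2 steps: T ∨ ¬T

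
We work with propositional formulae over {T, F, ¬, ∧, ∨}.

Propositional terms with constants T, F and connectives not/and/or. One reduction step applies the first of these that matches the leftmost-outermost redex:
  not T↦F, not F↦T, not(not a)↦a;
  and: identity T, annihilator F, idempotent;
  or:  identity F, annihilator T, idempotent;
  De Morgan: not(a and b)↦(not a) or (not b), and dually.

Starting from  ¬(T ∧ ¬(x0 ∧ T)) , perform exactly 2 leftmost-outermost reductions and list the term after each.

  start: ¬(T ∧ ¬(x0 ∧ T))
  →1  ¬T ∨ ¬¬(x0 ∧ T)
  →2  F ∨ ¬¬(x0 ∧ T)

Answer: after 2 steps: F ∨ ¬¬(x0 ∧ T)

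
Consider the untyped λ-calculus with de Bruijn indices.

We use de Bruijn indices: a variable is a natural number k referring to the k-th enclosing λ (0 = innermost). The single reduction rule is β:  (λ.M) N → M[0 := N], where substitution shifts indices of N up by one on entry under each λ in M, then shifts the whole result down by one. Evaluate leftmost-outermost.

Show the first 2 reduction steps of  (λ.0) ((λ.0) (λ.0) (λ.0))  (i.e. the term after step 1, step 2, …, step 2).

  start: (λ.0) ((λ.0) (λ.0) (λ.0))
  step 1: (λ.0) (λ.0) (λ.0)
  step 2: (λ.0) (λ.0)

Answer: after 2 steps: (λ.0) (λ.0)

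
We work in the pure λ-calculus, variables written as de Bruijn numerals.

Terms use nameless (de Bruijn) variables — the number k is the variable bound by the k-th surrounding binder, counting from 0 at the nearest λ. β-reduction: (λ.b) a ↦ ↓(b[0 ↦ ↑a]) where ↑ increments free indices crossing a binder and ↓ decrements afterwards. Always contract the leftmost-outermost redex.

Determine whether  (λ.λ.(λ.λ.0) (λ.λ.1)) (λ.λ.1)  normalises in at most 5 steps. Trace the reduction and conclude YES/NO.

Answer: YES — reaches normal form λ.λ.0 in 2 ≤ 5 steps

Derivation:
  start: (λ.λ.(λ.λ.0) (λ.λ.1)) (λ.λ.1)
  [1] λ.(λ.λ.0) (λ.λ.1)
  [2] λ.λ.0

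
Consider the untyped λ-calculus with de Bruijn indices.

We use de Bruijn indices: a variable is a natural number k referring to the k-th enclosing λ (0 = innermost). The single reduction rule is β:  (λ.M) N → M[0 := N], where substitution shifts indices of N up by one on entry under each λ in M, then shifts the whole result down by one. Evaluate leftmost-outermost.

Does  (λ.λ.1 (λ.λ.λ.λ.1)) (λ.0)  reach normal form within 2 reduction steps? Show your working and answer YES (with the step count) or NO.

  start: (λ.λ.1 (λ.λ.λ.λ.1)) (λ.0)
  [1] λ.(λ.0) (λ.λ.λ.λ.1)
  [2] λ.λ.λ.λ.λ.1

Answer: YES — reaches normal form λ.λ.λ.λ.λ.1 in 2 ≤ 2 steps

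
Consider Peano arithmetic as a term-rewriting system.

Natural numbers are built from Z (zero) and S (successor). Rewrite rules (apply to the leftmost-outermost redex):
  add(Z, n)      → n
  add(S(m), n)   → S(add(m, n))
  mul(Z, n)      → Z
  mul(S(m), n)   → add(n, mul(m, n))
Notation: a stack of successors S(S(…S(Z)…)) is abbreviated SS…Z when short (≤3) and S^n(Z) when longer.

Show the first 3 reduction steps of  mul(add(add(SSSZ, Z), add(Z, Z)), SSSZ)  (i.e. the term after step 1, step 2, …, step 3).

  start: mul(add(add(SSSZ, Z), add(Z, Z)), SSSZ)
  step 1: mul(add(S(add(SSZ, Z)), add(Z, Z)), SSSZ)
  step 2: mul(S(add(add(SSZ, Z), add(Z, Z))), SSSZ)
  step 3: add(SSSZ, mul(add(add(SSZ, Z), add(Z, Z)), SSSZ))

Answer: after 3 steps: add(SSSZ, mul(add(add(SSZ, Z), add(Z, Z)), SSSZ))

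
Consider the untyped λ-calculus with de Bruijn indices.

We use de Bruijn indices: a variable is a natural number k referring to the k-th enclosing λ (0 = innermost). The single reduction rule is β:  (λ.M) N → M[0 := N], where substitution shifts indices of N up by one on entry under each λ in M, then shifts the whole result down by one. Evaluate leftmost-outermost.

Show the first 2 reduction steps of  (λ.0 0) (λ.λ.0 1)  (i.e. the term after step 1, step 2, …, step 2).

Answer: after 2 steps: λ.0 (λ.λ.0 1)

Derivation:
  start: (λ.0 0) (λ.λ.0 1)
  →1  (λ.λ.0 1) (λ.λ.0 1)
  →2  λ.0 (λ.λ.0 1)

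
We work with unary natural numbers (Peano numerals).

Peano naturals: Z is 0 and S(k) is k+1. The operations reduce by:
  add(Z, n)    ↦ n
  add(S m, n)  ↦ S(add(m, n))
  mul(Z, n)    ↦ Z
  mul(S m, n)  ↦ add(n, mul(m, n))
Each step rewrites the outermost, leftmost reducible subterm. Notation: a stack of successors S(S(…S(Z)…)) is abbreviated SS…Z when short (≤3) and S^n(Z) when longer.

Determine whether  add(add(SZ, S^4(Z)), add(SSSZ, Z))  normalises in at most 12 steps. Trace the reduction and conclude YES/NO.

  start: add(add(SZ, S^4(Z)), add(SSSZ, Z))
  step 1: add(S(add(Z, S^4(Z))), add(SSSZ, Z))
  step 2: S(add(add(Z, S^4(Z)), add(SSSZ, Z)))
  step 3: S(add(S^4(Z), add(SSSZ, Z)))
  step 4: S(S(add(SSSZ, add(SSSZ, Z))))
  step 5: S(S(S(add(SSZ, add(SSSZ, Z)))))
  step 6: S(S(S(S(add(SZ, add(SSSZ, Z))))))
  step 7: S(S(S(S(S(add(Z, add(SSSZ, Z)))))))
  step 8: S(S(S(S(S(add(SSSZ, Z))))))
  step 9: S(S(S(S(S(S(add(SSZ, Z)))))))
  step 10: S(S(S(S(S(S(S(add(SZ, Z))))))))
  step 11: S(S(S(S(S(S(S(S(add(Z, Z)))))))))
  step 12: S^8(Z)

Answer: YES — reaches normal form S^8(Z) in 12 ≤ 12 steps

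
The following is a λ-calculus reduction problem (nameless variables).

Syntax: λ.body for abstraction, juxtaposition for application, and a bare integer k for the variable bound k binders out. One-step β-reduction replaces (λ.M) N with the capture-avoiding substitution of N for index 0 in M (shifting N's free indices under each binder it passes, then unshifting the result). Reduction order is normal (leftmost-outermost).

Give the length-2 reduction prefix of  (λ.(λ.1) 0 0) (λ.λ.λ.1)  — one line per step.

  start: (λ.(λ.1) 0 0) (λ.λ.λ.1)
  step 1: (λ.λ.λ.λ.1) (λ.λ.λ.1) (λ.λ.λ.1)
  step 2: (λ.λ.λ.1) (λ.λ.λ.1)

Answer: after 2 steps: (λ.λ.λ.1) (λ.λ.λ.1)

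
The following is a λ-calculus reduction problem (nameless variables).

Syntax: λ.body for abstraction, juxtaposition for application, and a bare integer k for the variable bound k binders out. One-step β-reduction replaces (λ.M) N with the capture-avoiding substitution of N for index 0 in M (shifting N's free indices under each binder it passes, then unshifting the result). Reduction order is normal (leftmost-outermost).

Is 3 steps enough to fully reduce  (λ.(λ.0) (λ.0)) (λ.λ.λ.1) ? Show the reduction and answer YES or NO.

Answer: YES — reaches normal form λ.0 in 2 ≤ 3 steps

Working:
  start: (λ.(λ.0) (λ.0)) (λ.λ.λ.1)
  step 1: (λ.0) (λ.0)
  step 2: λ.0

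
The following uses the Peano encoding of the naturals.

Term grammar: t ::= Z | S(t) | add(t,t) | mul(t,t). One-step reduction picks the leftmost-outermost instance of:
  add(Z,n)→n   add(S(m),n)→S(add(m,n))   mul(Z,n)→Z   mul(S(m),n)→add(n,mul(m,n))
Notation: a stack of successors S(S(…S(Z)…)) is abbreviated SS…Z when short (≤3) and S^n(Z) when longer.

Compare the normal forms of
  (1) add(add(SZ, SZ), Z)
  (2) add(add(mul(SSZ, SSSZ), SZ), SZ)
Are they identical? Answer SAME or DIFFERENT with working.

Term A:
  start: add(add(SZ, SZ), Z)
  [1] add(S(add(Z, SZ)), Z)
  [2] S(add(add(Z, SZ), Z))
  [3] S(add(SZ, Z))
  [4] S(S(add(Z, Z)))
  [5] SSZ

Term B:
  start: add(add(mul(SSZ, SSSZ), SZ), SZ)
  [1] add(add(add(SSSZ, mul(SZ, SSSZ)), SZ), SZ)
  [2] add(add(S(add(SSZ, mul(SZ, SSSZ))), SZ), SZ)
  [3] add(S(add(add(SSZ, mul(SZ, SSSZ)), SZ)), SZ)
  [4] S(add(add(add(SSZ, mul(SZ, SSSZ)), SZ), SZ))
  [5] S(add(add(S(add(SZ, mul(SZ, SSSZ))), SZ), SZ))
  [6] S(add(S(add(add(SZ, mul(SZ, SSSZ)), SZ)), SZ))
  [7] S(S(add(add(add(SZ, mul(SZ, SSSZ)), SZ), SZ)))
  [8] S(S(add(add(S(add(Z, mul(SZ, SSSZ))), SZ), SZ)))
  [9] S(S(add(S(add(add(Z, mul(SZ, SSSZ)), SZ)), SZ)))
  [10] S(S(S(add(add(add(Z, mul(SZ, SSSZ)), SZ), SZ))))
  [11] S(S(S(add(add(mul(SZ, SSSZ), SZ), SZ))))
  [12] S(S(S(add(add(add(SSSZ, mul(Z, SSSZ)), SZ), SZ))))
  [13] S(S(S(add(add(S(add(SSZ, mul(Z, SSSZ))), SZ), SZ))))
  [14] S(S(S(add(S(add(add(SSZ, mul(Z, SSSZ)), SZ)), SZ))))
  [15] S(S(S(S(add(add(add(SSZ, mul(Z, SSSZ)), SZ), SZ)))))
  [16] S(S(S(S(add(add(S(add(SZ, mul(Z, SSSZ))), SZ), SZ)))))
  [17] S(S(S(S(add(S(add(add(SZ, mul(Z, SSSZ)), SZ)), SZ)))))
  [18] S(S(S(S(S(add(add(add(SZ, mul(Z, SSSZ)), SZ), SZ))))))
  [19] S(S(S(S(S(add(add(S(add(Z, mul(Z, SSSZ))), SZ), SZ))))))
  [20] S(S(S(S(S(add(S(add(add(Z, mul(Z, SSSZ)), SZ)), SZ))))))
  [21] S(S(S(S(S(S(add(add(add(Z, mul(Z, SSSZ)), SZ), SZ)))))))
  [22] S(S(S(S(S(S(add(add(mul(Z, SSSZ), SZ), SZ)))))))
  [23] S(S(S(S(S(S(add(add(Z, SZ), SZ)))))))
  [24] S(S(S(S(S(S(add(SZ, SZ)))))))
  [25] S(S(S(S(S(S(S(add(Z, SZ))))))))
  [26] S^8(Z)

Answer: DIFFERENT — A ⇓ SSZ, B ⇓ S^8(Z)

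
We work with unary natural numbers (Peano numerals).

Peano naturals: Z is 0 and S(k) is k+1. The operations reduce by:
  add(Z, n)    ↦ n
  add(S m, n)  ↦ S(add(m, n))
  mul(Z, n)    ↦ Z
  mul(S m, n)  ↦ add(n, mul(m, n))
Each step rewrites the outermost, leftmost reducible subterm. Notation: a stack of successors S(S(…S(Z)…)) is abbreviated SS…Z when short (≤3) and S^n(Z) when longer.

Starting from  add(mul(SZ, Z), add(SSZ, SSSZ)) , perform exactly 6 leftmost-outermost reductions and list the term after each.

Answer: after 6 steps: S(S(add(Z, SSSZ)))

Derivation:
  start: add(mul(SZ, Z), add(SSZ, SSSZ))
  [1] add(add(Z, mul(Z, Z)), add(SSZ, SSSZ))
  [2] add(mul(Z, Z), add(SSZ, SSSZ))
  [3] add(Z, add(SSZ, SSSZ))
  [4] add(SSZ, SSSZ)
  [5] S(add(SZ, SSSZ))
  [6] S(S(add(Z, SSSZ)))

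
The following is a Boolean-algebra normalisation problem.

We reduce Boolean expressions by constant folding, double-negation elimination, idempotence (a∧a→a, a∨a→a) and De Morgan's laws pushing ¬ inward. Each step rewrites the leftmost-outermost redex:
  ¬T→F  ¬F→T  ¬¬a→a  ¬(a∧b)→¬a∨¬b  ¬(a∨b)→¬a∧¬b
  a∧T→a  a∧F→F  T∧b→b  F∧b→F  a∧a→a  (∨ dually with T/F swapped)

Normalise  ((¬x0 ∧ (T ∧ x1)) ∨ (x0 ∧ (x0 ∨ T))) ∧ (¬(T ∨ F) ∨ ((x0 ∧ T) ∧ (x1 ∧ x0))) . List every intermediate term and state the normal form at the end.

  start: ((¬x0 ∧ (T ∧ x1)) ∨ (x0 ∧ (x0 ∨ T))) ∧ (¬(T ∨ F) ∨ ((x0 ∧ T) ∧ (x1 ∧ x0)))
  [1] ((¬x0 ∧ x1) ∨ (x0 ∧ (x0 ∨ T))) ∧ (¬(T ∨ F) ∨ ((x0 ∧ T) ∧ (x1 ∧ x0)))
  [2] ((¬x0 ∧ x1) ∨ (x0 ∧ T)) ∧ (¬(T ∨ F) ∨ ((x0 ∧ T) ∧ (x1 ∧ x0)))
  [3] ((¬x0 ∧ x1) ∨ x0) ∧ (¬(T ∨ F) ∨ ((x0 ∧ T) ∧ (x1 ∧ x0)))
  [4] ((¬x0 ∧ x1) ∨ x0) ∧ ((¬T ∧ ¬F) ∨ ((x0 ∧ T) ∧ (x1 ∧ x0)))
  [5] ((¬x0 ∧ x1) ∨ x0) ∧ ((F ∧ ¬F) ∨ ((x0 ∧ T) ∧ (x1 ∧ x0)))
  [6] ((¬x0 ∧ x1) ∨ x0) ∧ (F ∨ ((x0 ∧ T) ∧ (x1 ∧ x0)))
  [7] ((¬x0 ∧ x1) ∨ x0) ∧ ((x0 ∧ T) ∧ (x1 ∧ x0))
  [8] ((¬x0 ∧ x1) ∨ x0) ∧ (x0 ∧ (x1 ∧ x0))

Answer: normal form = ((¬x0 ∧ x1) ∨ x0) ∧ (x0 ∧ (x1 ∧ x0))  (in 8 steps)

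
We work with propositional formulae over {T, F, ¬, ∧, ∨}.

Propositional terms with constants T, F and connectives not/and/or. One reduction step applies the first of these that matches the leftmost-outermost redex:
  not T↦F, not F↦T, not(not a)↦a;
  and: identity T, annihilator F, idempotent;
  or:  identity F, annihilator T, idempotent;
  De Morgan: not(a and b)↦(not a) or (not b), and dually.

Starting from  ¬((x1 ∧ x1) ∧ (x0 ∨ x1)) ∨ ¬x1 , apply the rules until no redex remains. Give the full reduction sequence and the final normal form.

  start: ¬((x1 ∧ x1) ∧ (x0 ∨ x1)) ∨ ¬x1
  [1] (¬(x1 ∧ x1) ∨ ¬(x0 ∨ x1)) ∨ ¬x1
  [2] ((¬x1 ∨ ¬x1) ∨ ¬(x0 ∨ x1)) ∨ ¬x1
  [3] (¬x1 ∨ ¬(x0 ∨ x1)) ∨ ¬x1
  [4] (¬x1 ∨ (¬x0 ∧ ¬x1)) ∨ ¬x1

Answer: normal form = (¬x1 ∨ (¬x0 ∧ ¬x1)) ∨ ¬x1  (in 4 steps)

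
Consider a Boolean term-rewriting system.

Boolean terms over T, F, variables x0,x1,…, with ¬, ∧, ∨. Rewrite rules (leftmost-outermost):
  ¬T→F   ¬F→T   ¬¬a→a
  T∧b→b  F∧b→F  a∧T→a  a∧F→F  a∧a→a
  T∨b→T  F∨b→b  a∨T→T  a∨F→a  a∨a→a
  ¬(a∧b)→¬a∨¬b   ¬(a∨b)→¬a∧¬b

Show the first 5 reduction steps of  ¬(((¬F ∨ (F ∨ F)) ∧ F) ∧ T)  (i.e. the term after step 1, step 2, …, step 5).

  start: ¬(((¬F ∨ (F ∨ F)) ∧ F) ∧ T)
  [1] ¬((¬F ∨ (F ∨ F)) ∧ F) ∨ ¬T
  [2] (¬(¬F ∨ (F ∨ F)) ∨ ¬F) ∨ ¬T
  [3] ((¬¬F ∧ ¬(F ∨ F)) ∨ ¬F) ∨ ¬T
  [4] ((F ∧ ¬(F ∨ F)) ∨ ¬F) ∨ ¬T
  [5] (F ∨ ¬F) ∨ ¬T

Answer: after 5 steps: (F ∨ ¬F) ∨ ¬T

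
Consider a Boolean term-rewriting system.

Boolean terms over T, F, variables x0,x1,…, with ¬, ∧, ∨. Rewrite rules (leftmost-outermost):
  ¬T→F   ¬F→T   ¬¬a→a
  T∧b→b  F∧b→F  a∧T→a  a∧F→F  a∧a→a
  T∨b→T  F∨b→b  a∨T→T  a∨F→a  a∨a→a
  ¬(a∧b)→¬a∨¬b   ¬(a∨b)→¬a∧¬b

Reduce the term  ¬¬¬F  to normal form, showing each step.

Answer: normal form = T  (in 2 steps)

Derivation:
  start: ¬¬¬F
  [1] ¬F
  [2] T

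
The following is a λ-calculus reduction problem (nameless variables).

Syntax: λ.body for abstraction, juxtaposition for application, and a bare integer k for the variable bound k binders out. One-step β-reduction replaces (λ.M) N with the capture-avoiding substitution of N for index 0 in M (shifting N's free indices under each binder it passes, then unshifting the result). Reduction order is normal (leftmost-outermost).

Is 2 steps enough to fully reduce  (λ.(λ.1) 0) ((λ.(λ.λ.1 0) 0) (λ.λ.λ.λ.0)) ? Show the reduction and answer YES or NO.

Answer: NO — after 2 steps the term is (λ.(λ.λ.1 0) 0) (λ.λ.λ.λ.0), not yet normal

Derivation:
  start: (λ.(λ.1) 0) ((λ.(λ.λ.1 0) 0) (λ.λ.λ.λ.0))
  step 1: (λ.(λ.(λ.λ.1 0) 0) (λ.λ.λ.λ.0)) ((λ.(λ.λ.1 0) 0) (λ.λ.λ.λ.0))
  step 2: (λ.(λ.λ.1 0) 0) (λ.λ.λ.λ.0)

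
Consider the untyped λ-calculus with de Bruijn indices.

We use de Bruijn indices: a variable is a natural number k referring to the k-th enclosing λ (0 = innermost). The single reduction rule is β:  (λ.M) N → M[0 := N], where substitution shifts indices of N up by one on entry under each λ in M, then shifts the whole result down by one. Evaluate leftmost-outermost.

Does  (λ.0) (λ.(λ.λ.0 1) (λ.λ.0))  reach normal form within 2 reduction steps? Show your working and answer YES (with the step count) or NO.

  start: (λ.0) (λ.(λ.λ.0 1) (λ.λ.0))
  →1  λ.(λ.λ.0 1) (λ.λ.0)
  →2  λ.λ.0 (λ.λ.0)

Answer: YES — reaches normal form λ.λ.0 (λ.λ.0) in 2 ≤ 2 steps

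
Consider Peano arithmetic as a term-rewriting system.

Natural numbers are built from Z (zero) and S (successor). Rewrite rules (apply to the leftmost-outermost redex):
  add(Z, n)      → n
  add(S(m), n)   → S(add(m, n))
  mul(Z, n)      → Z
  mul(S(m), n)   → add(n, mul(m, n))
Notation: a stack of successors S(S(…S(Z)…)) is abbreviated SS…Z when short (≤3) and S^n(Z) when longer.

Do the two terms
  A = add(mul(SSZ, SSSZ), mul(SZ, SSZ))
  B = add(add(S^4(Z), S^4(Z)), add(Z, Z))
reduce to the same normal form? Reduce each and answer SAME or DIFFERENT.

Term A:
  start: add(mul(SSZ, SSSZ), mul(SZ, SSZ))
  [1] add(add(SSSZ, mul(SZ, SSSZ)), mul(SZ, SSZ))
  [2] add(S(add(SSZ, mul(SZ, SSSZ))), mul(SZ, SSZ))
  [3] S(add(add(SSZ, mul(SZ, SSSZ)), mul(SZ, SSZ)))
  [4] S(add(S(add(SZ, mul(SZ, SSSZ))), mul(SZ, SSZ)))
  [5] S(S(add(add(SZ, mul(SZ, SSSZ)), mul(SZ, SSZ))))
  [6] S(S(add(S(add(Z, mul(SZ, SSSZ))), mul(SZ, SSZ))))
  [7] S(S(S(add(add(Z, mul(SZ, SSSZ)), mul(SZ, SSZ)))))
  [8] S(S(S(add(mul(SZ, SSSZ), mul(SZ, SSZ)))))
  [9] S(S(S(add(add(SSSZ, mul(Z, SSSZ)), mul(SZ, SSZ)))))
  [10] S(S(S(add(S(add(SSZ, mul(Z, SSSZ))), mul(SZ, SSZ)))))
  [11] S(S(S(S(add(add(SSZ, mul(Z, SSSZ)), mul(SZ, SSZ))))))
  [12] S(S(S(S(add(S(add(SZ, mul(Z, SSSZ))), mul(SZ, SSZ))))))
  [13] S(S(S(S(S(add(add(SZ, mul(Z, SSSZ)), mul(SZ, SSZ)))))))
  [14] S(S(S(S(S(add(S(add(Z, mul(Z, SSSZ))), mul(SZ, SSZ)))))))
  [15] S(S(S(S(S(S(add(add(Z, mul(Z, SSSZ)), mul(SZ, SSZ))))))))
  [16] S(S(S(S(S(S(add(mul(Z, SSSZ), mul(SZ, SSZ))))))))
  [17] S(S(S(S(S(S(add(Z, mul(SZ, SSZ))))))))
  [18] S(S(S(S(S(S(mul(SZ, SSZ)))))))
  [19] S(S(S(S(S(S(add(SSZ, mul(Z, SSZ))))))))
  [20] S(S(S(S(S(S(S(add(SZ, mul(Z, SSZ)))))))))
  [21] S(S(S(S(S(S(S(S(add(Z, mul(Z, SSZ))))))))))
  [22] S(S(S(S(S(S(S(S(mul(Z, SSZ)))))))))
  [23] S^8(Z)

Term B:
  start: add(add(S^4(Z), S^4(Z)), add(Z, Z))
  [1] add(S(add(SSSZ, S^4(Z))), add(Z, Z))
  [2] S(add(add(SSSZ, S^4(Z)), add(Z, Z)))
  [3] S(add(S(add(SSZ, S^4(Z))), add(Z, Z)))
  [4] S(S(add(add(SSZ, S^4(Z)), add(Z, Z))))
  [5] S(S(add(S(add(SZ, S^4(Z))), add(Z, Z))))
  [6] S(S(S(add(add(SZ, S^4(Z)), add(Z, Z)))))
  [7] S(S(S(add(S(add(Z, S^4(Z))), add(Z, Z)))))
  [8] S(S(S(S(add(add(Z, S^4(Z)), add(Z, Z))))))
  [9] S(S(S(S(add(S^4(Z), add(Z, Z))))))
  [10] S(S(S(S(S(add(SSSZ, add(Z, Z)))))))
  [11] S(S(S(S(S(S(add(SSZ, add(Z, Z))))))))
  [12] S(S(S(S(S(S(S(add(SZ, add(Z, Z)))))))))
  [13] S(S(S(S(S(S(S(S(add(Z, add(Z, Z))))))))))
  [14] S(S(S(S(S(S(S(S(add(Z, Z)))))))))
  [15] S^8(Z)

Answer: SAME — A ⇓ S^8(Z), B ⇓ S^8(Z)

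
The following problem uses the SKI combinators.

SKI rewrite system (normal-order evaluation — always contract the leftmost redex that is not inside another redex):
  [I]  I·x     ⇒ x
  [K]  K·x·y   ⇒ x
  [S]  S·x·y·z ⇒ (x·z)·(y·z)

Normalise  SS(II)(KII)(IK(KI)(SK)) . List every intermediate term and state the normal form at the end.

Answer: normal form = I  (in 7 steps)

Working:
  start: SS(II)(KII)(IK(KI)(SK))
  [1] S(KII)(II(KII))(IK(KI)(SK))
  [2] KII(IK(KI)(SK))(II(KII)(IK(KI)(SK)))
  [3] I(IK(KI)(SK))(II(KII)(IK(KI)(SK)))
  [4] IK(KI)(SK)(II(KII)(IK(KI)(SK)))
  [5] K(KI)(SK)(II(KII)(IK(KI)(SK)))
  [6] KI(II(KII)(IK(KI)(SK)))
  [7] I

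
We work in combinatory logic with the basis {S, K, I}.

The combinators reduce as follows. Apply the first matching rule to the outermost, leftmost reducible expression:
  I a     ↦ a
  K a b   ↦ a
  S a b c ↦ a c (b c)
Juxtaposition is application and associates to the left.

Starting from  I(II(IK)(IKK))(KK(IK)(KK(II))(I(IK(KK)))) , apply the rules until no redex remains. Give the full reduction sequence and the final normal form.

Answer: normal form = KK  (in 6 steps)

Working:
  start: I(II(IK)(IKK))(KK(IK)(KK(II))(I(IK(KK))))
  →1  II(IK)(IKK)(KK(IK)(KK(II))(I(IK(KK))))
  →2  I(IK)(IKK)(KK(IK)(KK(II))(I(IK(KK))))
  →3  IK(IKK)(KK(IK)(KK(II))(I(IK(KK))))
  →4  K(IKK)(KK(IK)(KK(II))(I(IK(KK))))
  →5  IKK
  →6  KK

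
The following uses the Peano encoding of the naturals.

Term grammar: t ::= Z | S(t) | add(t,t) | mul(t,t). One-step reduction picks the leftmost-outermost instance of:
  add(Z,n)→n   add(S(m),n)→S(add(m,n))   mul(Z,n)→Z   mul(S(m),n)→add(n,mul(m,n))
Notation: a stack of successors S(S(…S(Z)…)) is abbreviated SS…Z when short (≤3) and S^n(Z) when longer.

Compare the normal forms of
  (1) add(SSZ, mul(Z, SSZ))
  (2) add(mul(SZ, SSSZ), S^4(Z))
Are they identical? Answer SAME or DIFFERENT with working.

Answer: DIFFERENT — A ⇓ SSZ, B ⇓ S^7(Z)

Derivation:
Term A:
  start: add(SSZ, mul(Z, SSZ))
  [1] S(add(SZ, mul(Z, SSZ)))
  [2] S(S(add(Z, mul(Z, SSZ))))
  [3] S(S(mul(Z, SSZ)))
  [4] SSZ

Term B:
  start: add(mul(SZ, SSSZ), S^4(Z))
  [1] add(add(SSSZ, mul(Z, SSSZ)), S^4(Z))
  [2] add(S(add(SSZ, mul(Z, SSSZ))), S^4(Z))
  [3] S(add(add(SSZ, mul(Z, SSSZ)), S^4(Z)))
  [4] S(add(S(add(SZ, mul(Z, SSSZ))), S^4(Z)))
  [5] S(S(add(add(SZ, mul(Z, SSSZ)), S^4(Z))))
  [6] S(S(add(S(add(Z, mul(Z, SSSZ))), S^4(Z))))
  [7] S(S(S(add(add(Z, mul(Z, SSSZ)), S^4(Z)))))
  [8] S(S(S(add(mul(Z, SSSZ), S^4(Z)))))
  [9] S(S(S(add(Z, S^4(Z)))))
  [10] S^7(Z)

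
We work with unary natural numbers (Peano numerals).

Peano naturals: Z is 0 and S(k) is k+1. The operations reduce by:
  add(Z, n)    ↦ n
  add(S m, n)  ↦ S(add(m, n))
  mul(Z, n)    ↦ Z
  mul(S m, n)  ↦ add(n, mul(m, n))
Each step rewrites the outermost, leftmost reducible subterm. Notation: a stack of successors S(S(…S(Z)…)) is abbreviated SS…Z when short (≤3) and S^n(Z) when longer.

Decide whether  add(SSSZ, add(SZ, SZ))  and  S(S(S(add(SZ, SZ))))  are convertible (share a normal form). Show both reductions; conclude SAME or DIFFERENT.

Answer: SAME — A ⇓ S^5(Z), B ⇓ S^5(Z)

Reduction:
Term A:
  start: add(SSSZ, add(SZ, SZ))
  [1] S(add(SSZ, add(SZ, SZ)))
  [2] S(S(add(SZ, add(SZ, SZ))))
  [3] S(S(S(add(Z, add(SZ, SZ)))))
  [4] S(S(S(add(SZ, SZ))))
  [5] S(S(S(S(add(Z, SZ)))))
  [6] S^5(Z)

Term B:
  start: S(S(S(add(SZ, SZ))))
  [1] S(S(S(S(add(Z, SZ)))))
  [2] S^5(Z)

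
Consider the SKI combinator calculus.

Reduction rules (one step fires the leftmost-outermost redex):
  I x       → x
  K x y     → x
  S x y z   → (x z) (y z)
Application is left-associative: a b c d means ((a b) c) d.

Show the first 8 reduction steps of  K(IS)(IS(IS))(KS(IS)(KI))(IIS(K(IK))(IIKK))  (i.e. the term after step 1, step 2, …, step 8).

Answer: after 8 steps: S(S(KI))(S(KK)(KK))

Working:
  start: K(IS)(IS(IS))(KS(IS)(KI))(IIS(K(IK))(IIKK))
  [1] IS(KS(IS)(KI))(IIS(K(IK))(IIKK))
  [2] S(KS(IS)(KI))(IIS(K(IK))(IIKK))
  [3] S(S(KI))(IIS(K(IK))(IIKK))
  [4] S(S(KI))(IS(K(IK))(IIKK))
  [5] S(S(KI))(S(K(IK))(IIKK))
  [6] S(S(KI))(S(KK)(IIKK))
  [7] S(S(KI))(S(KK)(IKK))
  [8] S(S(KI))(S(KK)(KK))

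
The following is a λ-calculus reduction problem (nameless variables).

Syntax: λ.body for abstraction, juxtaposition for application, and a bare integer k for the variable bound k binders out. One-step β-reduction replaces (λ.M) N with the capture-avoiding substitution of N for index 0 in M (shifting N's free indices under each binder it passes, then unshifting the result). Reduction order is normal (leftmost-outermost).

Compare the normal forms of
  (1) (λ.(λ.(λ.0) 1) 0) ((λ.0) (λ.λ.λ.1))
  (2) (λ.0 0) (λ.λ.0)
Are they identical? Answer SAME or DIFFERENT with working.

Term A:
  start: (λ.(λ.(λ.0) 1) 0) ((λ.0) (λ.λ.λ.1))
  [1] (λ.(λ.0) ((λ.0) (λ.λ.λ.1))) ((λ.0) (λ.λ.λ.1))
  [2] (λ.0) ((λ.0) (λ.λ.λ.1))
  [3] (λ.0) (λ.λ.λ.1)
  [4] λ.λ.λ.1

Term B:
  start: (λ.0 0) (λ.λ.0)
  [1] (λ.λ.0) (λ.λ.0)
  [2] λ.0

Answer: DIFFERENT — A ⇓ λ.λ.λ.1, B ⇓ λ.0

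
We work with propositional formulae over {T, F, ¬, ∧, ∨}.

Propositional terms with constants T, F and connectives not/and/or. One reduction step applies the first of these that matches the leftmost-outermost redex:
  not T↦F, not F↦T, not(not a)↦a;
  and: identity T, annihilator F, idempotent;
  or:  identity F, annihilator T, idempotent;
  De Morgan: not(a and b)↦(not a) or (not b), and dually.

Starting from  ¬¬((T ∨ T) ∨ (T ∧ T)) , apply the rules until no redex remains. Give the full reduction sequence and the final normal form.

  start: ¬¬((T ∨ T) ∨ (T ∧ T))
  [1] (T ∨ T) ∨ (T ∧ T)
  [2] T ∨ (T ∧ T)
  [3] T

Answer: normal form = T  (in 3 steps)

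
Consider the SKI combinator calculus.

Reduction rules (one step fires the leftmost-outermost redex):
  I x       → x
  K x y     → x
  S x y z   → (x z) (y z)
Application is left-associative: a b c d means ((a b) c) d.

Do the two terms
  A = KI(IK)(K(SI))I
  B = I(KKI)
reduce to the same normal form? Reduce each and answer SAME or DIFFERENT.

Answer: DIFFERENT — A ⇓ SI, B ⇓ K

Working:
Term A:
  start: KI(IK)(K(SI))I
  [1] I(K(SI))I
  [2] K(SI)I
  [3] SI

Term B:
  start: I(KKI)
  [1] KKI
  [2] K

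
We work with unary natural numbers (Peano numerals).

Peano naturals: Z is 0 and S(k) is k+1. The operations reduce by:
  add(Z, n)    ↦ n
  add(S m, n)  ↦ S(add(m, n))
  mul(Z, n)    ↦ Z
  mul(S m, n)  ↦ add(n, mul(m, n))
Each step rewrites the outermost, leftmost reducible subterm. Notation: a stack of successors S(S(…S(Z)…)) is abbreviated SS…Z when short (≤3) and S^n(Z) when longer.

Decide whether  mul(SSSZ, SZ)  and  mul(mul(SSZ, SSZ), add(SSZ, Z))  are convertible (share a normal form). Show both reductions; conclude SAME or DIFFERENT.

Answer: DIFFERENT — A ⇓ SSSZ, B ⇓ S^8(Z)

Derivation:
Term A:
  start: mul(SSSZ, SZ)
  →1  add(SZ, mul(SSZ, SZ))
  →2  S(add(Z, mul(SSZ, SZ)))
  →3  S(mul(SSZ, SZ))
  →4  S(add(SZ, mul(SZ, SZ)))
  →5  S(S(add(Z, mul(SZ, SZ))))
  →6  S(S(mul(SZ, SZ)))
  →7  S(S(add(SZ, mul(Z, SZ))))
  →8  S(S(S(add(Z, mul(Z, SZ)))))
  →9  S(S(S(mul(Z, SZ))))
  →10  SSSZ

Term B:
  start: mul(mul(SSZ, SSZ), add(SSZ, Z))
  →1  mul(add(SSZ, mul(SZ, SSZ)), add(SSZ, Z))
  →2  mul(S(add(SZ, mul(SZ, SSZ))), add(SSZ, Z))
  →3  add(add(SSZ, Z), mul(add(SZ, mul(SZ, SSZ)), add(SSZ, Z)))
  →4  add(S(add(SZ, Z)), mul(add(SZ, mul(SZ, SSZ)), add(SSZ, Z)))
  →5  S(add(add(SZ, Z), mul(add(SZ, mul(SZ, SSZ)), add(SSZ, Z))))
  →6  S(add(S(add(Z, Z)), mul(add(SZ, mul(SZ, SSZ)), add(SSZ, Z))))
  →7  S(S(add(add(Z, Z), mul(add(SZ, mul(SZ, SSZ)), add(SSZ, Z)))))
  →8  S(S(add(Z, mul(add(SZ, mul(SZ, SSZ)), add(SSZ, Z)))))
  →9  S(S(mul(add(SZ, mul(SZ, SSZ)), add(SSZ, Z))))
  →10  S(S(mul(S(add(Z, mul(SZ, SSZ))), add(SSZ, Z))))
  →11  S(S(add(add(SSZ, Z), mul(add(Z, mul(SZ, SSZ)), add(SSZ, Z)))))
  →12  S(S(add(S(add(SZ, Z)), mul(add(Z, mul(SZ, SSZ)), add(SSZ, Z)))))
  →13  S(S(S(add(add(SZ, Z), mul(add(Z, mul(SZ, SSZ)), add(SSZ, Z))))))
  →14  S(S(S(add(S(add(Z, Z)), mul(add(Z, mul(SZ, SSZ)), add(SSZ, Z))))))
  →15  S(S(S(S(add(add(Z, Z), mul(add(Z, mul(SZ, SSZ)), add(SSZ, Z)))))))
  →16  S(S(S(S(add(Z, mul(add(Z, mul(SZ, SSZ)), add(SSZ, Z)))))))
  →17  S(S(S(S(mul(add(Z, mul(SZ, SSZ)), add(SSZ, Z))))))
  →18  S(S(S(S(mul(mul(SZ, SSZ), add(SSZ, Z))))))
  →19  S(S(S(S(mul(add(SSZ, mul(Z, SSZ)), add(SSZ, Z))))))
  →20  S(S(S(S(mul(S(add(SZ, mul(Z, SSZ))), add(SSZ, Z))))))
  →21  S(S(S(S(add(add(SSZ, Z), mul(add(SZ, mul(Z, SSZ)), add(SSZ, Z)))))))
  →22  S(S(S(S(add(S(add(SZ, Z)), mul(add(SZ, mul(Z, SSZ)), add(SSZ, Z)))))))
  →23  S(S(S(S(S(add(add(SZ, Z), mul(add(SZ, mul(Z, SSZ)), add(SSZ, Z))))))))
  →24  S(S(S(S(S(add(S(add(Z, Z)), mul(add(SZ, mul(Z, SSZ)), add(SSZ, Z))))))))
  →25  S(S(S(S(S(S(add(add(Z, Z), mul(add(SZ, mul(Z, SSZ)), add(SSZ, Z)))))))))
  →26  S(S(S(S(S(S(add(Z, mul(add(SZ, mul(Z, SSZ)), add(SSZ, Z)))))))))
  →27  S(S(S(S(S(S(mul(add(SZ, mul(Z, SSZ)), add(SSZ, Z))))))))
  →28  S(S(S(S(S(S(mul(S(add(Z, mul(Z, SSZ))), add(SSZ, Z))))))))
  →29  S(S(S(S(S(S(add(add(SSZ, Z), mul(add(Z, mul(Z, SSZ)), add(SSZ, Z)))))))))
  →30  S(S(S(S(S(S(add(S(add(SZ, Z)), mul(add(Z, mul(Z, SSZ)), add(SSZ, Z)))))))))
  →31  S(S(S(S(S(S(S(add(add(SZ, Z), mul(add(Z, mul(Z, SSZ)), add(SSZ, Z))))))))))
  →32  S(S(S(S(S(S(S(add(S(add(Z, Z)), mul(add(Z, mul(Z, SSZ)), add(SSZ, Z))))))))))
  →33  S(S(S(S(S(S(S(S(add(add(Z, Z), mul(add(Z, mul(Z, SSZ)), add(SSZ, Z)))))))))))
  →34  S(S(S(S(S(S(S(S(add(Z, mul(add(Z, mul(Z, SSZ)), add(SSZ, Z)))))))))))
  →35  S(S(S(S(S(S(S(S(mul(add(Z, mul(Z, SSZ)), add(SSZ, Z))))))))))
  →36  S(S(S(S(S(S(S(S(mul(mul(Z, SSZ), add(SSZ, Z))))))))))
  →37  S(S(S(S(S(S(S(S(mul(Z, add(SSZ, Z))))))))))
  →38  S^8(Z)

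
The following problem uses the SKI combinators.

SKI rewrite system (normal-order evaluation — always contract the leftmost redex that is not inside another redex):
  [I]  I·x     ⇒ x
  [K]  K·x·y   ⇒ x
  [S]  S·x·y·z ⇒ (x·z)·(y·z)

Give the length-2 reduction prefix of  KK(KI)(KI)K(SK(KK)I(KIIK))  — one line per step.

Answer: after 2 steps: KI(SK(KK)I(KIIK))

Derivation:
  start: KK(KI)(KI)K(SK(KK)I(KIIK))
  step 1: K(KI)K(SK(KK)I(KIIK))
  step 2: KI(SK(KK)I(KIIK))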